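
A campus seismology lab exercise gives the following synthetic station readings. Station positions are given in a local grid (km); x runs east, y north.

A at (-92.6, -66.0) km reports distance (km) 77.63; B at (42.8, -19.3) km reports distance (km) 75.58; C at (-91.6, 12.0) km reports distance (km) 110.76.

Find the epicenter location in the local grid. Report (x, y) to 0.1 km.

Circle about each station: (x + 92.6)² + (y + 66.0)² = 77.63²; (x − 42.8)² + (y + 19.3)² = 75.58²; (x + 91.6)² + (y − 12.0)² = 110.76².
Subtracting the A equation from the B and C equations removes the quadratic terms:
270.8 x + 93.4 y = -10412.35
2.0 x + 156.0 y = -10637.56
Solving the 2×2 system: x ≈ -15.0, y ≈ -68.0 km.

x ≈ -15.0 km, y ≈ -68.0 km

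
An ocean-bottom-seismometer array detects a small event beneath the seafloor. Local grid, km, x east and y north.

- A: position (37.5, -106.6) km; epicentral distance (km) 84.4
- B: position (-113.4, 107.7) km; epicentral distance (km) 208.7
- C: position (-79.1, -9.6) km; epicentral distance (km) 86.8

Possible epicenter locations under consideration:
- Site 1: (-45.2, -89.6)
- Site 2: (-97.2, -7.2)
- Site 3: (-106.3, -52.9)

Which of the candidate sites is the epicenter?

Site 1

For each candidate, compare |candidate − station| to the reported distance:
Site 1: residuals A 0.0, B 0.1, C 0.1 → max 0.1 km
Site 2: residuals A 83.0, B 92.7, C 68.5 → max 92.7 km
Site 3: residuals A 69.1, B 47.9, C 35.7 → max 69.1 km
Only Site 1 has all residuals ≈ 0.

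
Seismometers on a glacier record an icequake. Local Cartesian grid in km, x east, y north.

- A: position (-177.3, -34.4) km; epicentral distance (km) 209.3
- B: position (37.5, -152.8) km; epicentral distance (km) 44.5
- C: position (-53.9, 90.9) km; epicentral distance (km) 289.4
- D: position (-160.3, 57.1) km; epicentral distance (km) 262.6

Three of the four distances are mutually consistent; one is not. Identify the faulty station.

Solve using three stations at a time. Using A, B, D (subtract circle equations pairwise → linear system) gives (x, y) ≈ (-7.0, -156.2).
Distances from that point to each station vs reported:
  A: calculated 209.3 vs reported 209.3 → residual 0.0 km
  B: calculated 44.6 vs reported 44.5 → residual 0.1 km
  C: calculated 251.5 vs reported 289.4 → residual 37.9 km
  D: calculated 262.6 vs reported 262.6 → residual 0.0 km
A, B, D are mutually consistent (residuals ≈ 0); C is off by 37.9 km.

C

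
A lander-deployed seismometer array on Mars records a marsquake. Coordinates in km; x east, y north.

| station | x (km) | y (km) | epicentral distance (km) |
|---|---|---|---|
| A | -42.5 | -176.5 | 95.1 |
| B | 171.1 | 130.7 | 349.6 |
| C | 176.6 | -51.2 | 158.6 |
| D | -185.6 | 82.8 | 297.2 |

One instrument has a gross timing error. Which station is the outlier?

Solve using three stations at a time. Using A, C, D (subtract circle equations pairwise → linear system) gives (x, y) ≈ (33.0, -118.6).
Distances from that point to each station vs reported:
  A: calculated 95.2 vs reported 95.1 → residual 0.1 km
  B: calculated 285.0 vs reported 349.6 → residual 64.6 km
  C: calculated 158.6 vs reported 158.6 → residual 0.0 km
  D: calculated 297.2 vs reported 297.2 → residual 0.0 km
A, C, D are mutually consistent (residuals ≈ 0); B is off by 64.6 km.

B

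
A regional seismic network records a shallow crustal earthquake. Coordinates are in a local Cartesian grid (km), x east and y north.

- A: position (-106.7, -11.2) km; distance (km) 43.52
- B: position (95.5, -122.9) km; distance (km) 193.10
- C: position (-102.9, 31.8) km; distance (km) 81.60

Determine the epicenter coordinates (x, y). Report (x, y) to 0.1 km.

-82.1 km east, -47.1 km north

Circle about each station: (x + 106.7)² + (y + 11.2)² = 43.52²; (x − 95.5)² + (y + 122.9)² = 193.10²; (x + 102.9)² + (y − 31.8)² = 81.60².
Subtracting the A equation from the B and C equations removes the quadratic terms:
404.4 x − 223.4 y = -22679.29
7.6 x + 86.0 y = -4675.25
Solving the 2×2 system: x ≈ -82.1, y ≈ -47.1 km.
Check against A (with the unrounded x, y): √((x + 106.7)²+(y + 11.2)²) = 43.52 ≈ 43.52 km. ✓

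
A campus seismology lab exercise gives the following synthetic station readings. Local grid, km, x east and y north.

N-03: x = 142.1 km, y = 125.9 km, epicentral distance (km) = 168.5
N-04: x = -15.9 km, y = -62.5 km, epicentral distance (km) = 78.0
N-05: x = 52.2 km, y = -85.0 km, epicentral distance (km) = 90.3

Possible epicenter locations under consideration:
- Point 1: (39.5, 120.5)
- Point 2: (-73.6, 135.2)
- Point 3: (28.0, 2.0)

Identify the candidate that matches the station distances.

For each candidate, compare |candidate − station| to the reported distance:
Point 1: residuals N-03 65.8, N-04 113.2, N-05 115.6 → max 115.6 km
Point 2: residuals N-03 47.4, N-04 127.9, N-05 163.3 → max 163.3 km
Point 3: residuals N-03 0.1, N-04 0.0, N-05 0.0 → max 0.1 km
Only Point 3 has all residuals ≈ 0.

Point 3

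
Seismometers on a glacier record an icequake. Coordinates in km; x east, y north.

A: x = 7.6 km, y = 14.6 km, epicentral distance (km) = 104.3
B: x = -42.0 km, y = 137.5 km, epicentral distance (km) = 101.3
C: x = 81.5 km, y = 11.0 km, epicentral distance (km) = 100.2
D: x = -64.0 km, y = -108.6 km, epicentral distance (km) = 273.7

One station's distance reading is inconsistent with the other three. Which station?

D

Solve using three stations at a time. Using A, B, C (subtract circle equations pairwise → linear system) gives (x, y) ≈ (54.8, 107.6).
Distances from that point to each station vs reported:
  A: calculated 104.3 vs reported 104.3 → residual 0.0 km
  B: calculated 101.3 vs reported 101.3 → residual 0.0 km
  C: calculated 100.2 vs reported 100.2 → residual 0.0 km
  D: calculated 246.7 vs reported 273.7 → residual 27.0 km
A, B, C are mutually consistent (residuals ≈ 0); D is off by 27.0 km.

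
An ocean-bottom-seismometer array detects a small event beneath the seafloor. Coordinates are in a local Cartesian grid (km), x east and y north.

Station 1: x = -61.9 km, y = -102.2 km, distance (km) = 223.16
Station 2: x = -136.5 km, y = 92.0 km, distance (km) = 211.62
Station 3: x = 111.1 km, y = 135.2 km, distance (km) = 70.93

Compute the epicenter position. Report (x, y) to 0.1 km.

Circle about each station: (x + 61.9)² + (y + 102.2)² = 223.16²; (x + 136.5)² + (y − 92.0)² = 211.62²; (x − 111.1)² + (y − 135.2)² = 70.93².
Subtracting pairs of circle equations eliminates x²+y² and gives linear equations (the radical axes):
-149.2 x + 388.4 y = 17837.16
346.0 x + 474.8 y = 61115.12
Solving the 2×2 system: x ≈ 74.4, y ≈ 74.5 km.

(74.4, 74.5)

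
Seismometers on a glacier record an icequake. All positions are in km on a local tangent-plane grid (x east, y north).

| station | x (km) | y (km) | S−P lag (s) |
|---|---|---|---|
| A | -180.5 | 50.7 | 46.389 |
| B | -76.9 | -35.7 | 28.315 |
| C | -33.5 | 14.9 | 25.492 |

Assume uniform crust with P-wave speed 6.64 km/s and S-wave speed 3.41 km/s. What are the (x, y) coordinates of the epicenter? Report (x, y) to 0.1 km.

Distance from S−P lag: d = Δt · v_P v_S / (v_P − v_S) = Δt · (6.64·3.41)/(6.64−3.41) ≈ 7.0100·Δt.
So d_A = 325.19, d_B = 198.49, d_C = 178.70 km.
Circle about each station: (x + 180.5)² + (y − 50.7)² = 325.19²; (x + 76.9)² + (y + 35.7)² = 198.49²; (x + 33.5)² + (y − 14.9)² = 178.70².
Subtracting pairs of circle equations eliminates x²+y² and gives linear equations (the radical axes):
207.2 x − 172.8 y = 38387.62
294.0 x − 71.6 y = 40008.37
Solving the 2×2 system: x ≈ 115.8, y ≈ -83.3 km.

115.8 km east, -83.3 km north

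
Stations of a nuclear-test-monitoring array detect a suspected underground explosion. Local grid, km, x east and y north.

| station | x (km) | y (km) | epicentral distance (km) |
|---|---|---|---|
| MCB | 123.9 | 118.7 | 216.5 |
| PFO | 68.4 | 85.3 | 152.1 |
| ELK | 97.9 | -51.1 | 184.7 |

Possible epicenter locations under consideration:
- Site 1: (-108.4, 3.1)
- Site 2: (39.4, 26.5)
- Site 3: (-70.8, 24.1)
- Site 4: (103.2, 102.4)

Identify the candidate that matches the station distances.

For each candidate, compare |candidate − station| to the reported distance:
Site 1: residuals MCB 43.0, PFO 42.9, ELK 28.6 → max 43.0 km
Site 2: residuals MCB 91.4, PFO 86.5, ELK 87.5 → max 91.4 km
Site 3: residuals MCB 0.0, PFO 0.0, ELK 0.0 → max 0.0 km
Site 4: residuals MCB 190.2, PFO 113.3, ELK 31.1 → max 190.2 km
Only Site 3 has all residuals ≈ 0.

Site 3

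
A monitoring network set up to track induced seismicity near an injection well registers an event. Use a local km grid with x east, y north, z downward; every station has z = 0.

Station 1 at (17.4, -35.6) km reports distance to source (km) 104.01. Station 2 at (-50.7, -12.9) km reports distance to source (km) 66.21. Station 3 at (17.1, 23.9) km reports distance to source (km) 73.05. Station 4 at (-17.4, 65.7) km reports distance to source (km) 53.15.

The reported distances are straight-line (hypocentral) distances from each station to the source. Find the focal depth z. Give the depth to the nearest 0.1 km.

depth ≈ 39.1 km

Each station gives a sphere (x−x_i)² + (y−y_i)² + z² = d_i² (stations at z=0).
Subtracting the Station 1 sphere from Station 2 and Station 3: z² cancels, leaving linear equations in x and y:
-136.2 x + 45.4 y = 7601.10
-0.6 x + 119.0 y = 4775.28
Solving: x ≈ -42.504, y ≈ 39.914 km (keep extra digits for the depth step; rounded: -42.5, 39.9).
Then from the Station 1 sphere: z² = 104.01² − (x − 17.4)² − (y + 35.6)² with x = -42.504, y = 39.914, so z ≈ 39.080 ≈ 39.1 km.
Check against Station 4 (with the unrounded solution): distance 53.13 ≈ 53.15 km. ✓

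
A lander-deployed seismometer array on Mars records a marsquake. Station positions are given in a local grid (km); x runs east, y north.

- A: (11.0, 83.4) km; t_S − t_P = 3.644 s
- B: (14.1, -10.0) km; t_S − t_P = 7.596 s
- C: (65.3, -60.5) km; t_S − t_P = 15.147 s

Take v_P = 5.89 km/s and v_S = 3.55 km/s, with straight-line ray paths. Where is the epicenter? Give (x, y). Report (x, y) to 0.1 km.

-5.1 km east, 55.1 km north

Distance from S−P lag: d = Δt · v_P v_S / (v_P − v_S) = Δt · (5.89·3.55)/(5.89−3.55) ≈ 8.9357·Δt.
So d_A = 32.56, d_B = 67.88, d_C = 135.35 km.
Circle about each station: (x − 11.0)² + (y − 83.4)² = 32.56²; (x − 14.1)² + (y + 10.0)² = 67.88²; (x − 65.3)² + (y + 60.5)² = 135.35².
Subtracting the A equation from the B and C equations removes the quadratic terms:
6.2 x − 186.8 y = -10325.29
108.6 x − 287.8 y = -16411.69
Solving the 2×2 system: x ≈ -5.1, y ≈ 55.1 km.
Check against A (with the unrounded x, y): √((x − 11.0)²+(y − 83.4)²) = 32.55 ≈ 32.56 km. ✓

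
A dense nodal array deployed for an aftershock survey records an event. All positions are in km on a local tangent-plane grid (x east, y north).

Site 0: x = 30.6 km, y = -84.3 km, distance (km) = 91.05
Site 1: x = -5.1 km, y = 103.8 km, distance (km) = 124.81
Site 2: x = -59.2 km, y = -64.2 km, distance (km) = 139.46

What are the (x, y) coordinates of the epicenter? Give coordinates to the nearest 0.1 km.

Circle about each station: (x − 30.6)² + (y + 84.3)² = 91.05²; (x + 5.1)² + (y − 103.8)² = 124.81²; (x + 59.2)² + (y + 64.2)² = 139.46².
Subtracting pairs of circle equations eliminates x²+y² and gives linear equations (the radical axes):
-71.4 x + 376.2 y = -4529.83
-179.6 x + 40.2 y = -11575.56
Solving the 2×2 system: x ≈ 64.5, y ≈ 0.2 km.
Check against Site 0 (with the unrounded x, y): √((x − 30.6)²+(y + 84.3)²) = 91.05 ≈ 91.05 km. ✓

64.5 km east, 0.2 km north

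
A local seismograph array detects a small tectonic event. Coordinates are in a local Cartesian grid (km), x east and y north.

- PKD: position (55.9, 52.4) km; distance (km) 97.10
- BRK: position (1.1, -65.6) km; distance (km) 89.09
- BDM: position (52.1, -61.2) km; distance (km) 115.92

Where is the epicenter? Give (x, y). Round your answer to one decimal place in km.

x ≈ -34.2 km, y ≈ 16.2 km

Circle about each station: (x − 55.9)² + (y − 52.4)² = 97.10²; (x − 1.1)² + (y + 65.6)² = 89.09²; (x − 52.1)² + (y + 61.2)² = 115.92².
Subtracting the PKD equation from the BRK and BDM equations removes the quadratic terms:
-109.6 x − 236.0 y = -74.62
-7.6 x − 227.2 y = -3419.76
Solving the 2×2 system: x ≈ -34.2, y ≈ 16.2 km.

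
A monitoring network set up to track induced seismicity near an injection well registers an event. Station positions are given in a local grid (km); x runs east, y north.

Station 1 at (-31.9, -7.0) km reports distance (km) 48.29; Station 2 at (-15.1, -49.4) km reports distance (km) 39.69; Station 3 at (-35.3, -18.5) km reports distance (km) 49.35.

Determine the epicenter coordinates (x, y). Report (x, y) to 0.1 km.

Circle about each station: (x + 31.9)² + (y + 7.0)² = 48.29²; (x + 15.1)² + (y + 49.4)² = 39.69²; (x + 35.3)² + (y + 18.5)² = 49.35².
Subtracting pairs of circle equations eliminates x²+y² and gives linear equations (the radical axes):
33.6 x − 84.8 y = 2358.39
-6.8 x − 23.0 y = 418.23
Solving the 2×2 system: x ≈ 13.9, y ≈ -22.3 km.

13.9 km east, -22.3 km north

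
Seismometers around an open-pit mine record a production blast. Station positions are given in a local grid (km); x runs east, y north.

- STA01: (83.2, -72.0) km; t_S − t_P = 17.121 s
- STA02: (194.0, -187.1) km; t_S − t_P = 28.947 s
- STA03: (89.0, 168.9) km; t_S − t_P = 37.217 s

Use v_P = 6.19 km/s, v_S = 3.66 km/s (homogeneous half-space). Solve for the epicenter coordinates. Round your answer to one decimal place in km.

-58.8 km east, -129.8 km north

Distance from S−P lag: d = Δt · v_P v_S / (v_P − v_S) = Δt · (6.19·3.66)/(6.19−3.66) ≈ 8.9547·Δt.
So d_STA01 = 153.31, d_STA02 = 259.21, d_STA03 = 333.27 km.
Circle about each station: (x − 83.2)² + (y + 72.0)² = 153.31²; (x − 194.0)² + (y + 187.1)² = 259.21²; (x − 89.0)² + (y − 168.9)² = 333.27².
Subtracting the STA01 equation from the STA02 and STA03 equations removes the quadratic terms:
221.6 x − 230.2 y = 16850.30
11.6 x + 481.8 y = -63222.97
Solving the 2×2 system: x ≈ -58.8, y ≈ -129.8 km.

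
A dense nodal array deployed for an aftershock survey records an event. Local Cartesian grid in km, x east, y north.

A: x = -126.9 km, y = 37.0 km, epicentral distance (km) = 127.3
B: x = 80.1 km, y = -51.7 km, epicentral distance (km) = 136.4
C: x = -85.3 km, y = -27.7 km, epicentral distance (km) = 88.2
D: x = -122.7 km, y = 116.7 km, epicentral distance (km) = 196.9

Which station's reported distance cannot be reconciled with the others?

Solve using three stations at a time. Using A, B, D (subtract circle equations pairwise → linear system) gives (x, y) ≈ (-55.3, -68.4).
Distances from that point to each station vs reported:
  A: calculated 127.4 vs reported 127.3 → residual 0.1 km
  B: calculated 136.5 vs reported 136.4 → residual 0.1 km
  C: calculated 50.5 vs reported 88.2 → residual 37.7 km
  D: calculated 196.9 vs reported 196.9 → residual 0.0 km
A, B, D are mutually consistent (residuals ≈ 0); C is off by 37.7 km.

C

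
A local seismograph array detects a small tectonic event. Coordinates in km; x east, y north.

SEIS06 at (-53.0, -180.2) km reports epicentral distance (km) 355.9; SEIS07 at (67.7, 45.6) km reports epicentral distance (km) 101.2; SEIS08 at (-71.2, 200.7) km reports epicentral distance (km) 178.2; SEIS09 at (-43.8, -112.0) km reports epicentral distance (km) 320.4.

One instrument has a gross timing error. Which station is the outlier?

Solve using three stations at a time. Using SEIS06, SEIS07, SEIS08 (subtract circle equations pairwise → linear system) gives (x, y) ≈ (97.2, 142.4).
Distances from that point to each station vs reported:
  SEIS06: calculated 355.9 vs reported 355.9 → residual 0.0 km
  SEIS07: calculated 101.3 vs reported 101.2 → residual 0.1 km
  SEIS08: calculated 178.2 vs reported 178.2 → residual 0.0 km
  SEIS09: calculated 290.9 vs reported 320.4 → residual 29.5 km
SEIS06, SEIS07, SEIS08 are mutually consistent (residuals ≈ 0); SEIS09 is off by 29.5 km.

SEIS09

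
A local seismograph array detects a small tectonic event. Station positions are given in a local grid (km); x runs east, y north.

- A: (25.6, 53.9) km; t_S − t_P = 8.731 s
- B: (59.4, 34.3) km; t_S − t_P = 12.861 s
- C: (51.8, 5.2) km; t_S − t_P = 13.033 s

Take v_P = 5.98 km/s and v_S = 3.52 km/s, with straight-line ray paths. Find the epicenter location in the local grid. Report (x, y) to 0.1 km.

(-49.1, 52.7)

Distance from S−P lag: d = Δt · v_P v_S / (v_P − v_S) = Δt · (5.98·3.52)/(5.98−3.52) ≈ 8.5567·Δt.
So d_A = 74.71, d_B = 110.05, d_C = 111.52 km.
Circle about each station: (x − 25.6)² + (y − 53.9)² = 74.71²; (x − 59.4)² + (y − 34.3)² = 110.05²; (x − 51.8)² + (y − 5.2)² = 111.52².
Subtracting the A equation from the B and C equations removes the quadratic terms:
67.6 x − 39.2 y = -5385.14
52.4 x − 97.4 y = -7705.42
Solving the 2×2 system: x ≈ -49.1, y ≈ 52.7 km.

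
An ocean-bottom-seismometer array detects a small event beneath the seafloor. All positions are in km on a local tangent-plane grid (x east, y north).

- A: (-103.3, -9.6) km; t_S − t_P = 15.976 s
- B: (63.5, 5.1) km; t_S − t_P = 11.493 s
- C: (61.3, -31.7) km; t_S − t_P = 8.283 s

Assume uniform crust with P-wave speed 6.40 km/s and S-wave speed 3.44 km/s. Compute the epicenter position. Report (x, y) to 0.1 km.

x ≈ 5.4 km, y ≈ -57.6 km

Distance from S−P lag: d = Δt · v_P v_S / (v_P − v_S) = Δt · (6.40·3.44)/(6.40−3.44) ≈ 7.4378·Δt.
So d_A = 118.83, d_B = 85.48, d_C = 61.61 km.
Circle about each station: (x + 103.3)² + (y + 9.6)² = 118.83²; (x − 63.5)² + (y − 5.1)² = 85.48²; (x − 61.3)² + (y + 31.7)² = 61.61².
Subtracting pairs of circle equations eliminates x²+y² and gives linear equations (the radical axes):
333.6 x + 29.4 y = 108.95
329.2 x − 44.2 y = 4324.31
Solving the 2×2 system: x ≈ 5.4, y ≈ -57.6 km.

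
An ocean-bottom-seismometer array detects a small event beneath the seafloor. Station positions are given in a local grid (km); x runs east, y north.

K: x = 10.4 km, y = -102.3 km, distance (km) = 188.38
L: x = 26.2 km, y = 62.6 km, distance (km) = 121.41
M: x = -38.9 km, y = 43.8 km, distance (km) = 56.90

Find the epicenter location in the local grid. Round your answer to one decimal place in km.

-94.9 km east, 53.9 km north

Circle about each station: (x − 10.4)² + (y + 102.3)² = 188.38²; (x − 26.2)² + (y − 62.6)² = 121.41²; (x + 38.9)² + (y − 43.8)² = 56.90².
Subtracting pairs of circle equations eliminates x²+y² and gives linear equations (the radical axes):
31.6 x + 329.8 y = 14778.39
-98.6 x + 292.2 y = 25107.61
Solving the 2×2 system: x ≈ -94.9, y ≈ 53.9 km.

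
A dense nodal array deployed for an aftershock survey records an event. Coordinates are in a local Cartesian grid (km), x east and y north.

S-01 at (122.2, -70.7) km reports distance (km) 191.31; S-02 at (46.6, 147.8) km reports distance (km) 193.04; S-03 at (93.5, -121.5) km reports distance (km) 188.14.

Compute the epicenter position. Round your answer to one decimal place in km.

Circle about each station: (x − 122.2)² + (y + 70.7)² = 191.31²; (x − 46.6)² + (y − 147.8)² = 193.04²; (x − 93.5)² + (y + 121.5)² = 188.14².
Subtracting the S-01 equation from the S-02 and S-03 equations removes the quadratic terms:
-151.2 x + 437.0 y = 3420.14
-57.4 x − 101.6 y = 4776.03
Solving the 2×2 system: x ≈ -60.2, y ≈ -13.0 km.

(-60.2, -13.0)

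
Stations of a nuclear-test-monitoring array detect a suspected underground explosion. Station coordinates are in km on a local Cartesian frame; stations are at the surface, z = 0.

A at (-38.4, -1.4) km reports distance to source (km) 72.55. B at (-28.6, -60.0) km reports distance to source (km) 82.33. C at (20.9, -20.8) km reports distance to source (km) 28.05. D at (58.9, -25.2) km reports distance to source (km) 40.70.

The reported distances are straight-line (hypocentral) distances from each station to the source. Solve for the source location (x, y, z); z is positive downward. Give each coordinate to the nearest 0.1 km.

Each station gives a sphere (x−x_i)² + (y−y_i)² + z² = d_i² (stations at z=0).
Subtracting the A sphere from B and C: z² cancels, leaving linear equations in x and y:
19.6 x − 117.2 y = 1426.71
118.6 x − 38.8 y = 3869.63
Solving: x ≈ 30.303, y ≈ -7.106 km (keep extra digits for the depth step; rounded: 30.3, -7.1).
Then from the A sphere: z² = 72.55² − (x + 38.4)² − (y + 1.4)² with x = 30.303, y = -7.106, so z ≈ 22.602 ≈ 22.6 km.

x ≈ 30.3 km, y ≈ -7.1 km, depth ≈ 22.6 km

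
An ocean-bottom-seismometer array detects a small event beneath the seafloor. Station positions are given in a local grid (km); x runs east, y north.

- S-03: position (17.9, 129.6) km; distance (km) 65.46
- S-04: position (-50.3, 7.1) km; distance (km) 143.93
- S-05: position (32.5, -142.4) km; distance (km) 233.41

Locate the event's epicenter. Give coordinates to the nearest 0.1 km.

(68.6, 88.2)

Circle about each station: (x − 17.9)² + (y − 129.6)² = 65.46²; (x + 50.3)² + (y − 7.1)² = 143.93²; (x − 32.5)² + (y + 142.4)² = 233.41².
Subtracting the S-03 equation from the S-04 and S-05 equations removes the quadratic terms:
-136.4 x − 245.0 y = -30966.90
29.2 x − 544.0 y = -45977.78
Solving the 2×2 system: x ≈ 68.6, y ≈ 88.2 km.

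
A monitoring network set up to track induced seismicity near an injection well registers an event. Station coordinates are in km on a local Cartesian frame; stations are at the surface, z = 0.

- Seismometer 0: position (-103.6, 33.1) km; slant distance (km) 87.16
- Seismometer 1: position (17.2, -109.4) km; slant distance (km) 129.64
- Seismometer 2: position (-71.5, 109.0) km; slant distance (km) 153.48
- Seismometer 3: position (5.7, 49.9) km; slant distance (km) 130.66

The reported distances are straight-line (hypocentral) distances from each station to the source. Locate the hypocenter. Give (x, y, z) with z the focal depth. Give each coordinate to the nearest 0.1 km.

x ≈ -80.2 km, y ≈ -37.2 km, depth ≈ 45.9 km

Each station gives a sphere (x−x_i)² + (y−y_i)² + z² = d_i² (stations at z=0).
Subtracting the Seismometer 0 sphere from Seismometer 1 and Seismometer 2: z² cancels, leaving linear equations in x and y:
241.6 x − 285.0 y = -8774.03
64.2 x + 151.8 y = -10794.56
Solving: x ≈ -80.193, y ≈ -37.195 km (keep extra digits for the depth step; rounded: -80.2, -37.2).
Then from the Seismometer 0 sphere: z² = 87.16² − (x + 103.6)² − (y − 33.1)² with x = -80.193, y = -37.195, so z ≈ 45.909 ≈ 45.9 km.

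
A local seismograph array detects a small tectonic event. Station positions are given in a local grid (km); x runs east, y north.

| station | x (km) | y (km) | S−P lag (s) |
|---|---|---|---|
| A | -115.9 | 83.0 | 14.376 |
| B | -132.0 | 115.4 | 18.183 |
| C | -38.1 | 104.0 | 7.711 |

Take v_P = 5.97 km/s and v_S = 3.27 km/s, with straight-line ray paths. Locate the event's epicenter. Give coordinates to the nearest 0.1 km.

Distance from S−P lag: d = Δt · v_P v_S / (v_P − v_S) = Δt · (5.97·3.27)/(5.97−3.27) ≈ 7.2303·Δt.
So d_A = 103.94, d_B = 131.47, d_C = 55.75 km.
Circle about each station: (x + 115.9)² + (y − 83.0)² = 103.94²; (x + 132.0)² + (y − 115.4)² = 131.47²; (x + 38.1)² + (y − 104.0)² = 55.75².
Subtracting the A equation from the B and C equations removes the quadratic terms:
-32.2 x + 64.8 y = 3938.51
155.6 x + 42.0 y = -358.74
Solving the 2×2 system: x ≈ -16.5, y ≈ 52.6 km.

x ≈ -16.5 km, y ≈ 52.6 km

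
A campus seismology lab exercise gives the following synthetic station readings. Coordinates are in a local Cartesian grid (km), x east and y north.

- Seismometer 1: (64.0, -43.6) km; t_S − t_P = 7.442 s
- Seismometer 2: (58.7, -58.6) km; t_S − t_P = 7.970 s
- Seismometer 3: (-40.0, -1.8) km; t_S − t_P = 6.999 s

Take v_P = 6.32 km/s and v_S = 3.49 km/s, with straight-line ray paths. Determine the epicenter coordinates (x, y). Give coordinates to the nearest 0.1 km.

(12.3, -17.3)

Distance from S−P lag: d = Δt · v_P v_S / (v_P − v_S) = Δt · (6.32·3.49)/(6.32−3.49) ≈ 7.7939·Δt.
So d_Seismometer 1 = 58.00, d_Seismometer 2 = 62.12, d_Seismometer 3 = 54.55 km.
Circle about each station: (x − 64.0)² + (y + 43.6)² = 58.00²; (x − 58.7)² + (y + 58.6)² = 62.12²; (x + 40.0)² + (y + 1.8)² = 54.55².
Subtracting the Seismometer 1 equation from the Seismometer 2 and Seismometer 3 equations removes the quadratic terms:
-10.6 x − 30.0 y = 387.80
-208.0 x + 83.6 y = -4005.42
Solving the 2×2 system: x ≈ 12.3, y ≈ -17.3 km.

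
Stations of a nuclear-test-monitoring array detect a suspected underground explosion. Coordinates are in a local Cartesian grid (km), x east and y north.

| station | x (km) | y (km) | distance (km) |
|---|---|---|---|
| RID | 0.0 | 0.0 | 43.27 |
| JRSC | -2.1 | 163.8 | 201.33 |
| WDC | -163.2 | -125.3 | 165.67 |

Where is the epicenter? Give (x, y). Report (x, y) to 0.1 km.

Circle about each station: x² + y² = 43.27²; (x + 2.1)² + (y − 163.8)² = 201.33²; (x + 163.2)² + (y + 125.3)² = 165.67².
Subtracting the RID equation from the JRSC and WDC equations removes the quadratic terms:
-4.2 x + 327.6 y = -11826.63
-326.4 x − 250.6 y = 16760.07
Solving the 2×2 system: x ≈ -23.4, y ≈ -36.4 km.

-23.4 km east, -36.4 km north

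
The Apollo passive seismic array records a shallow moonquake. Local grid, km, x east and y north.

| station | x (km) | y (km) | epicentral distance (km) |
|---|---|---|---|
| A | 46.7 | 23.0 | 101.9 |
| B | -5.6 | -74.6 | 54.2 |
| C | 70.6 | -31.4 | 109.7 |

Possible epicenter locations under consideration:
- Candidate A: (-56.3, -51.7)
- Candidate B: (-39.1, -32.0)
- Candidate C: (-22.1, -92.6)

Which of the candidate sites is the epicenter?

Candidate B

For each candidate, compare |candidate − station| to the reported distance:
Candidate A: residuals A 25.3, B 1.4, C 18.8 → max 25.3 km
Candidate B: residuals A 0.0, B 0.0, C 0.0 → max 0.0 km
Candidate C: residuals A 32.6, B 29.8, C 1.4 → max 32.6 km
Only Candidate B has all residuals ≈ 0.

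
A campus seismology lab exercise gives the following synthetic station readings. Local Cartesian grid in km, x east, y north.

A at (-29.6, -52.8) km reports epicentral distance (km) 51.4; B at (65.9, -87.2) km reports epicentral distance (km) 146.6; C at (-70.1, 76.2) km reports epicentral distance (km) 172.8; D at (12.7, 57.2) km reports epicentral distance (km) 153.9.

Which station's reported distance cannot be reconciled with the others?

Solve using three stations at a time. Using A, B, D (subtract circle equations pairwise → linear system) gives (x, y) ≈ (-79.2, -66.2).
Distances from that point to each station vs reported:
  A: calculated 51.4 vs reported 51.4 → residual 0.0 km
  B: calculated 146.6 vs reported 146.6 → residual 0.0 km
  C: calculated 142.7 vs reported 172.8 → residual 30.1 km
  D: calculated 153.9 vs reported 153.9 → residual 0.0 km
A, B, D are mutually consistent (residuals ≈ 0); C is off by 30.1 km.

C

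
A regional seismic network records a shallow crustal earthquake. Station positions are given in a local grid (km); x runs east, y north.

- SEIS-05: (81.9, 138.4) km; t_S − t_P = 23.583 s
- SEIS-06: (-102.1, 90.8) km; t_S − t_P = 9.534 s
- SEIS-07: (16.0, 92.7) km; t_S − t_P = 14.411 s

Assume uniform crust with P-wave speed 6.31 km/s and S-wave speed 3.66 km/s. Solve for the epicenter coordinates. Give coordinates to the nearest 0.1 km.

-79.3 km east, 10.9 km north

Distance from S−P lag: d = Δt · v_P v_S / (v_P − v_S) = Δt · (6.31·3.66)/(6.31−3.66) ≈ 8.7149·Δt.
So d_SEIS-05 = 205.52, d_SEIS-06 = 83.09, d_SEIS-07 = 125.59 km.
Circle about each station: (x − 81.9)² + (y − 138.4)² = 205.52²; (x + 102.1)² + (y − 90.8)² = 83.09²; (x − 16.0)² + (y − 92.7)² = 125.59².
Subtracting the SEIS-05 equation from the SEIS-06 and SEIS-07 equations removes the quadratic terms:
-368.0 x − 95.2 y = 28141.40
-131.8 x − 91.4 y = 9452.74
Solving the 2×2 system: x ≈ -79.3, y ≈ 10.9 km.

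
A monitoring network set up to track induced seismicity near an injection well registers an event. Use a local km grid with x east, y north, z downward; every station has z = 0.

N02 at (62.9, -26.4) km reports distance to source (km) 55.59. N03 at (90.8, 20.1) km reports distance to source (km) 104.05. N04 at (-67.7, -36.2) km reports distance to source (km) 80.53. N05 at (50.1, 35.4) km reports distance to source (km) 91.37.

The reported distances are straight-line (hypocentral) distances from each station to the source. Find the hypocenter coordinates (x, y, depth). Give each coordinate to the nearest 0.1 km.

Each station gives a sphere (x−x_i)² + (y−y_i)² + z² = d_i² (stations at z=0).
Subtracting the N02 sphere from N03 and N04: z² cancels, leaving linear equations in x and y:
55.8 x + 93.0 y = -3740.87
-261.2 x − 19.6 y = -2154.47
Solving: x ≈ 11.798, y ≈ -47.303 km (keep extra digits for the depth step; rounded: 11.8, -47.3).
Then from the N02 sphere: z² = 55.59² − (x − 62.9)² − (y + 26.4)² with x = 11.798, y = -47.303, so z ≈ 6.473 ≈ 6.5 km.

x ≈ 11.8 km, y ≈ -47.3 km, depth ≈ 6.5 km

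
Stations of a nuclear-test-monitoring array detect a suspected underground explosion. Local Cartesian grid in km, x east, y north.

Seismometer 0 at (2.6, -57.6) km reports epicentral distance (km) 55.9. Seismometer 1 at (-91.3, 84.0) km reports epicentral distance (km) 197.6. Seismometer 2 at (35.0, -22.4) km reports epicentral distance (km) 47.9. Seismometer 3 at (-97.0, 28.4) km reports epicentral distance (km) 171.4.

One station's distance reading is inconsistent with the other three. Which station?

Seismometer 2

Solve using three stations at a time. Using Seismometer 0, Seismometer 1, Seismometer 3 (subtract circle equations pairwise → linear system) gives (x, y) ≈ (57.3, -46.3).
Distances from that point to each station vs reported:
  Seismometer 0: calculated 55.8 vs reported 55.9 → residual 0.1 km
  Seismometer 1: calculated 197.6 vs reported 197.6 → residual 0.0 km
  Seismometer 2: calculated 32.6 vs reported 47.9 → residual 15.3 km
  Seismometer 3: calculated 171.4 vs reported 171.4 → residual 0.0 km
Seismometer 0, Seismometer 1, Seismometer 3 are mutually consistent (residuals ≈ 0); Seismometer 2 is off by 15.3 km.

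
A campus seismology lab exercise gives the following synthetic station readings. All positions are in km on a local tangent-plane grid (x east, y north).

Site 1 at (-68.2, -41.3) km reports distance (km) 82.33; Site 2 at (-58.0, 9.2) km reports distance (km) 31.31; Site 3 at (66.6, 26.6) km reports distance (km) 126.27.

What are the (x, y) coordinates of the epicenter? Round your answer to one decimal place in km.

Circle about each station: (x + 68.2)² + (y + 41.3)² = 82.33²; (x + 58.0)² + (y − 9.2)² = 31.31²; (x − 66.6)² + (y − 26.6)² = 126.27².
Subtracting pairs of circle equations eliminates x²+y² and gives linear equations (the radical axes):
20.4 x + 101.0 y = 2889.62
269.6 x + 135.8 y = -10379.69
Solving the 2×2 system: x ≈ -58.9, y ≈ 40.5 km.

x ≈ -58.9 km, y ≈ 40.5 km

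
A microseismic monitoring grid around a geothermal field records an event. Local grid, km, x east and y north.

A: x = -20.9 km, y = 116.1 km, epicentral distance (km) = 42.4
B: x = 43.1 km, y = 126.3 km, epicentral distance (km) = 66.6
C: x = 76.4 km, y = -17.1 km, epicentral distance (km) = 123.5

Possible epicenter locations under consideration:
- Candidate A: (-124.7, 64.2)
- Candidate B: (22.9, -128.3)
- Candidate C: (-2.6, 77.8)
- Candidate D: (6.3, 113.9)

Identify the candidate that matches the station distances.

For each candidate, compare |candidate − station| to the reported distance:
Candidate A: residuals A 73.7, B 112.3, C 93.4 → max 112.3 km
Candidate B: residuals A 205.9, B 188.8, C 0.1 → max 205.9 km
Candidate C: residuals A 0.0, B 0.0, C 0.0 → max 0.0 km
Candidate D: residuals A 15.1, B 27.8, C 25.1 → max 27.8 km
Only Candidate C has all residuals ≈ 0.

Candidate C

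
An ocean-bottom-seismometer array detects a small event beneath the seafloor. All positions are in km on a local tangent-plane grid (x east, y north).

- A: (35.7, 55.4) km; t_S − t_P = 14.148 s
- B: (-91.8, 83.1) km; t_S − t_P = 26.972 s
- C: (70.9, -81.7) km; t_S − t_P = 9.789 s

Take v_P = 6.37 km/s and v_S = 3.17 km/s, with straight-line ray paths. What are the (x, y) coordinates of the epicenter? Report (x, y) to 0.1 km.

31.9 km east, -33.8 km north

Distance from S−P lag: d = Δt · v_P v_S / (v_P − v_S) = Δt · (6.37·3.17)/(6.37−3.17) ≈ 6.3103·Δt.
So d_A = 89.28, d_B = 170.20, d_C = 61.77 km.
Circle about each station: (x − 35.7)² + (y − 55.4)² = 89.28²; (x + 91.8)² + (y − 83.1)² = 170.20²; (x − 70.9)² + (y + 81.7)² = 61.77².
Subtracting the A equation from the B and C equations removes the quadratic terms:
-255.0 x + 55.4 y = -10007.92
70.4 x − 274.2 y = 11513.44
Solving the 2×2 system: x ≈ 31.9, y ≈ -33.8 km.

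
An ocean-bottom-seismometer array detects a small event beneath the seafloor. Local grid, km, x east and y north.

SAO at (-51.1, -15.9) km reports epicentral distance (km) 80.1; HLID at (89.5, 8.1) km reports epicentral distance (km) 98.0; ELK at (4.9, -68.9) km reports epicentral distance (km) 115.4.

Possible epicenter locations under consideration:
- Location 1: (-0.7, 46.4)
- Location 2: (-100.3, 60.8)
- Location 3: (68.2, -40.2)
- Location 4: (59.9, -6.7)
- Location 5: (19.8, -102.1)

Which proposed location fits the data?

Location 1

For each candidate, compare |candidate − station| to the reported distance:
Location 1: residuals SAO 0.0, HLID 0.0, ELK 0.0 → max 0.0 km
Location 2: residuals SAO 11.0, HLID 99.0, ELK 51.6 → max 99.0 km
Location 3: residuals SAO 41.6, HLID 45.2, ELK 45.9 → max 45.9 km
Location 4: residuals SAO 31.3, HLID 64.9, ELK 32.4 → max 64.9 km
Location 5: residuals SAO 31.5, HLID 32.4, ELK 79.0 → max 79.0 km
Only Location 1 has all residuals ≈ 0.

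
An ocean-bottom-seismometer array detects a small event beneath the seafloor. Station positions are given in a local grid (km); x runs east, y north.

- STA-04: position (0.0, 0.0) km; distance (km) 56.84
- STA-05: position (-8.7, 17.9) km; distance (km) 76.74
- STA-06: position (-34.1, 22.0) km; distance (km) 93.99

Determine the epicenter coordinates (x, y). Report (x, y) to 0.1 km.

Circle about each station: x² + y² = 56.84²; (x + 8.7)² + (y − 17.9)² = 76.74²; (x + 34.1)² + (y − 22.0)² = 93.99².
Subtracting pairs of circle equations eliminates x²+y² and gives linear equations (the radical axes):
-17.4 x + 35.8 y = -2262.14
-68.2 x + 44.0 y = -3956.52
Solving the 2×2 system: x ≈ 25.1, y ≈ -51.0 km.

x ≈ 25.1 km, y ≈ -51.0 km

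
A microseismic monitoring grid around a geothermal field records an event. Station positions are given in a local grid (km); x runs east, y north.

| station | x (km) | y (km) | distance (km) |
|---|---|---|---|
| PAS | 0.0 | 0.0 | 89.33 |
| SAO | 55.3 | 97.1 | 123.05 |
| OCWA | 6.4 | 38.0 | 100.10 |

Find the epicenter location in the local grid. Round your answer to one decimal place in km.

86.6 km east, -21.9 km north

Circle about each station: x² + y² = 89.33²; (x − 55.3)² + (y − 97.1)² = 123.05²; (x − 6.4)² + (y − 38.0)² = 100.10².
Subtracting the PAS equation from the SAO and OCWA equations removes the quadratic terms:
110.6 x + 194.2 y = 5325.05
12.8 x + 76.0 y = -555.20
Solving the 2×2 system: x ≈ 86.6, y ≈ -21.9 km.
Check against PAS (with the unrounded x, y): √(x²+y²) = 89.30 ≈ 89.33 km. ✓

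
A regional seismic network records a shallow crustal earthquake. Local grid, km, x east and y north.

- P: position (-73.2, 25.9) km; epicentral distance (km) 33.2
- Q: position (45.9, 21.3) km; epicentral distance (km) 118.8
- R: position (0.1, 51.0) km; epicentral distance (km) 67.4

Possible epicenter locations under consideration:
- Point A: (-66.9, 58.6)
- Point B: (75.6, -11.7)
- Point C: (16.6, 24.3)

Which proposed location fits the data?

Point A

For each candidate, compare |candidate − station| to the reported distance:
Point A: residuals P 0.1, Q 0.0, R 0.0 → max 0.1 km
Point B: residuals P 120.3, Q 74.4, R 30.7 → max 120.3 km
Point C: residuals P 56.6, Q 89.3, R 36.0 → max 89.3 km
Only Point A has all residuals ≈ 0.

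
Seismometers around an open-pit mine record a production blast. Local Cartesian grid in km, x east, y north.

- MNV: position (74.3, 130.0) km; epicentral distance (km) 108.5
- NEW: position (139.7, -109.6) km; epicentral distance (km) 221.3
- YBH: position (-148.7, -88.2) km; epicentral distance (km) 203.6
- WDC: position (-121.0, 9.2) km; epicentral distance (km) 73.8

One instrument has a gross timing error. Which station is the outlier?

Solve using three stations at a time. Using MNV, NEW, YBH (subtract circle equations pairwise → linear system) gives (x, y) ≈ (-6.0, 57.0).
Distances from that point to each station vs reported:
  MNV: calculated 108.5 vs reported 108.5 → residual 0.0 km
  NEW: calculated 221.3 vs reported 221.3 → residual 0.0 km
  YBH: calculated 203.6 vs reported 203.6 → residual 0.0 km
  WDC: calculated 124.6 vs reported 73.8 → residual 50.8 km
MNV, NEW, YBH are mutually consistent (residuals ≈ 0); WDC is off by 50.8 km.

WDC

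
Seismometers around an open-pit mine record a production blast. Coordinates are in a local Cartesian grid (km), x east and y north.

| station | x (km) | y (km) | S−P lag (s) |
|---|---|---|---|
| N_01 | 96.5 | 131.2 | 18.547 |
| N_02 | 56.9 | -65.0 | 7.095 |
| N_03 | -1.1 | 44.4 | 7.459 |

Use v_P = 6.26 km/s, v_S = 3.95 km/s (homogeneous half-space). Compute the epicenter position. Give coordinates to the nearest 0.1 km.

Distance from S−P lag: d = Δt · v_P v_S / (v_P − v_S) = Δt · (6.26·3.95)/(6.26−3.95) ≈ 10.7043·Δt.
So d_N_01 = 198.53, d_N_02 = 75.95, d_N_03 = 79.84 km.
Circle about each station: (x − 96.5)² + (y − 131.2)² = 198.53²; (x − 56.9)² + (y + 65.0)² = 75.95²; (x + 1.1)² + (y − 44.4)² = 79.84².
Subtracting the N_01 equation from the N_02 and N_03 equations removes the quadratic terms:
-79.2 x − 392.4 y = 14582.68
-195.2 x − 173.6 y = 8486.62
Solving the 2×2 system: x ≈ -12.7, y ≈ -34.6 km.
Check against N_01 (with the unrounded x, y): √((x − 96.5)²+(y − 131.2)²) = 198.53 ≈ 198.53 km. ✓

x ≈ -12.7 km, y ≈ -34.6 km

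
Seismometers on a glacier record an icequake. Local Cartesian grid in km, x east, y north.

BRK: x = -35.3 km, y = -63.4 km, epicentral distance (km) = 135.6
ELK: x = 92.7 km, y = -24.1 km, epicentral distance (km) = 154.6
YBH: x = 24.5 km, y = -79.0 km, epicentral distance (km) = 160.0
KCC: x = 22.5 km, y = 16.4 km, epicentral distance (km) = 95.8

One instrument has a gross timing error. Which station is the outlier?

Solve using three stations at a time. Using BRK, ELK, YBH (subtract circle equations pairwise → linear system) gives (x, y) ≈ (-28.4, 72.0).
Distances from that point to each station vs reported:
  BRK: calculated 135.5 vs reported 135.6 → residual 0.1 km
  ELK: calculated 154.5 vs reported 154.6 → residual 0.1 km
  YBH: calculated 159.9 vs reported 160.0 → residual 0.1 km
  KCC: calculated 75.3 vs reported 95.8 → residual 20.5 km
BRK, ELK, YBH are mutually consistent (residuals ≈ 0); KCC is off by 20.5 km.

KCC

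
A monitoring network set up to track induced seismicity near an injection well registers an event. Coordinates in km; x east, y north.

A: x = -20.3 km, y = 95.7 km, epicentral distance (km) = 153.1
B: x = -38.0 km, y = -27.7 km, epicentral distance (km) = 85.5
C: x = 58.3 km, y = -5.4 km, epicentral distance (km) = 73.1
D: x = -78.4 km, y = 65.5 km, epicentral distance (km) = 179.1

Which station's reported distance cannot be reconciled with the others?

Solve using three stations at a time. Using B, C, D (subtract circle equations pairwise → linear system) gives (x, y) ≈ (33.7, -74.1).
Distances from that point to each station vs reported:
  A: calculated 178.2 vs reported 153.1 → residual 25.1 km
  B: calculated 85.4 vs reported 85.5 → residual 0.1 km
  C: calculated 73.0 vs reported 73.1 → residual 0.1 km
  D: calculated 179.1 vs reported 179.1 → residual 0.0 km
B, C, D are mutually consistent (residuals ≈ 0); A is off by 25.1 km.

A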